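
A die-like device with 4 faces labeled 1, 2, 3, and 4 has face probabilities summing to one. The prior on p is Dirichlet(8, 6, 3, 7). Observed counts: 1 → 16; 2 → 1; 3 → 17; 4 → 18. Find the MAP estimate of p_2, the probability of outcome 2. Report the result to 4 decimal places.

The posterior is Dirichlet(αᵢ + nᵢ) = Dirichlet(24, 7, 20, 25).
For a Dirichlet(a₁,…,a_K) with all aᵢ > 1, the mode has j-th component (aⱼ − 1)/(Σaᵢ − K).
Here Σaᵢ = 76 and K = 4, so p_2 = (7 − 1)/(76 − 4) = 6/72 ≈ 0.0833.

MAP estimate: 0.0833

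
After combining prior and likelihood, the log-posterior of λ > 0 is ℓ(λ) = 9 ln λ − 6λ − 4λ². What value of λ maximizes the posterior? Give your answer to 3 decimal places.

ℓ'(λ) = 9/λ − 6 − 8λ. Setting this to zero and multiplying by λ: 8λ² + 6λ − 9 = 0.
λ = (−6 + √(6² + 4·8·9)) / (2·8) = (−6 + √324) / 16 = (−6 + 18)/16 = 3/4.
ℓ''(λ) = −9/λ² − 8 < 0, confirming a maximum.

λ̂_MAP = 0.750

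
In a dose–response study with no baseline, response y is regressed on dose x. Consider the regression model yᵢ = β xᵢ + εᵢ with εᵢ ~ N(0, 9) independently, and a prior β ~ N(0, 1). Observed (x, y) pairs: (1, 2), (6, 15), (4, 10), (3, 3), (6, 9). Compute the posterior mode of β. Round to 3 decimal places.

β̂_MAP = 1.822

log p(β | y) = −Σ(yᵢ − βxᵢ)²/(2·9) − β²/(2·1) + const.
Setting the derivative to zero: Σxᵢ(yᵢ − βxᵢ)/9 − β/1 = 0, so β = Σxᵢyᵢ / (Σxᵢ² + σ²/τ²).
Σxᵢyᵢ = 1·2 + 6·15 + 4·10 + 3·3 + 6·9 = 195; Σxᵢ² = 98; σ²/τ² = 9.
β̂_MAP = 195 / (98 + 9) = 195/107 ≈ 1.822.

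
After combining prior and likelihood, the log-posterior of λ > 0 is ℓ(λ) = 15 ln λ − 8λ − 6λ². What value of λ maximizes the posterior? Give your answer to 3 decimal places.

λ̂_MAP = 0.833

ℓ'(λ) = 15/λ − 8 − 12λ. Setting this to zero and multiplying by λ: 12λ² + 8λ − 15 = 0.
λ = (−8 + √(8² + 4·12·15)) / (2·12) = (−8 + √784) / 24 = (−8 + 28)/24 = 5/6.
ℓ''(λ) = −15/λ² − 12 < 0, confirming a maximum.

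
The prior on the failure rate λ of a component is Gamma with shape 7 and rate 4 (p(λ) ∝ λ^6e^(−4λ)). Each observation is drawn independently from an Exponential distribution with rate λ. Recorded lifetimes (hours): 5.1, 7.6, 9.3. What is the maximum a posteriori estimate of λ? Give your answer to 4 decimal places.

The Exponential(rate=λ) likelihood is ∝ λ^n e^(−λΣtᵢ). Here n = 3 and Σtᵢ = 5.1 + 7.6 + 9.3 = 22.
Posterior ∝ λ^6e^(−4λ) · λ^3e^(−22λ) = λ^9e^(−26λ), i.e. Gamma(10, 26).
Mode = (a−1)/b = 9/26 ≈ 0.3462.

λ̂_MAP = 0.3462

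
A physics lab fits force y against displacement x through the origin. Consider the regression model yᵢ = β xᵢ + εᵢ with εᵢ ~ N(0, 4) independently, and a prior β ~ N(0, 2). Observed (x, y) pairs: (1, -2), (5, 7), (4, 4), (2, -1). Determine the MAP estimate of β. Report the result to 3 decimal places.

β̂_MAP = 0.979

log p(β | y) = −Σ(yᵢ − βxᵢ)²/(2·4) − β²/(2·2) + const.
Setting the derivative to zero: Σxᵢ(yᵢ − βxᵢ)/4 − β/2 = 0, so β = Σxᵢyᵢ / (Σxᵢ² + σ²/τ²).
Σxᵢyᵢ = 1·(-2) + 5·7 + 4·4 + 2·(-1) = 47; Σxᵢ² = 46; σ²/τ² = 2.
β̂_MAP = 47 / (46 + 2) = 47/48 ≈ 0.979.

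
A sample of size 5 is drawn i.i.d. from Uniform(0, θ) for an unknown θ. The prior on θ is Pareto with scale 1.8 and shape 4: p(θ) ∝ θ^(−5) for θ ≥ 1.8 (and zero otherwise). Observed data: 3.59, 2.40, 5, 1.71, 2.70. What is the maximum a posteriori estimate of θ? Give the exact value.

The Uniform(0, θ) likelihood is θ^(−n) for θ ≥ max(xᵢ), zero otherwise. Here max(xᵢ) = 5.
Posterior ∝ θ^(−5) · θ^(−5) = θ^(−10) on θ ≥ max(1.8, 5) = 5.
This density is strictly decreasing in θ, so the posterior mode lies at the lower boundary of the support.

θ̂_MAP = 5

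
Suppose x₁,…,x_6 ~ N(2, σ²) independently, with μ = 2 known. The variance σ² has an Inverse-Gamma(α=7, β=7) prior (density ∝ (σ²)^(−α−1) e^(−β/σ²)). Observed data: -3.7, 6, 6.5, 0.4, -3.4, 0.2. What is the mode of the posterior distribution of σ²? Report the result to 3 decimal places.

σ̂²_MAP = 5.350

Sum of squared deviations about the known mean: SS = (-3.7−2)² + (6−2)² + (6.5−2)² + (0.4−2)² + (-3.4−2)² + (0.2−2)² = 103.7.
The Normal likelihood contributes (σ²)^(−n/2) exp(−SS/(2σ²)), so the posterior is Inverse-Gamma(α + n/2, β + SS/2) = Inverse-Gamma(10, 58.85).
The mode of Inverse-Gamma(a, b) is b/(a+1) = 58.85/11 ≈ 5.350.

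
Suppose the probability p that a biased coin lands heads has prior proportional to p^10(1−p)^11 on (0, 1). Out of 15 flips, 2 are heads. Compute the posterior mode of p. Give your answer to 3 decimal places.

The prior density ∝ p^10(1−p)^11 is the kernel of Beta(11, 12).
Data: 2 successes in 15 trials. The binomial likelihood contributes p^2(1−p)^13, so the posterior is Beta(11+2, 12+13) = Beta(13, 25).
For Beta(a, b) with a, b > 1 the mode is (a−1)/(a+b−2) = 12/36 ≈ 0.333.

p̂_MAP = 0.333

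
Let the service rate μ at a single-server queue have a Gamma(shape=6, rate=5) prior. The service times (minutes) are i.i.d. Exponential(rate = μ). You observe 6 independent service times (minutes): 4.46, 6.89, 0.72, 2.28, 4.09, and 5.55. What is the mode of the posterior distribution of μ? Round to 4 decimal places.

μ̂_MAP = 0.3794

The Exponential(rate=μ) likelihood is ∝ μ^n e^(−μΣtᵢ). Here n = 6 and Σtᵢ = 4.46 + 6.89 + 0.72 + 2.28 + 4.09 + 5.55 = 23.99.
Posterior ∝ μ^5e^(−5μ) · μ^6e^(−23.99μ) = μ^11e^(−28.99μ), i.e. Gamma(12, 28.99).
Mode = (a−1)/b = 11/28.99 ≈ 0.3794.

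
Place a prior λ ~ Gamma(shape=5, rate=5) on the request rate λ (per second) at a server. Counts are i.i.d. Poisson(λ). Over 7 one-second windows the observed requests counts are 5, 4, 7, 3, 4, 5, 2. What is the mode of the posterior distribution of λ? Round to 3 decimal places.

Σxᵢ = 5+4+7+3+4+5+2 = 30, with n = 7.
Posterior ∝ λ^4e^(−5λ) · λ^30e^(−7λ) = λ^34e^(−12λ), i.e. Gamma(shape=35, rate=12).
The mode of a Gamma(a, b) with a ≥ 1 (shape–rate) is (a−1)/b = 34/12 ≈ 2.833.

λ̂_MAP = 2.833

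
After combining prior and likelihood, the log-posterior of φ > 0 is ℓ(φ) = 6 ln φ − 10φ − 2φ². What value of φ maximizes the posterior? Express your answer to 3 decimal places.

φ̂_MAP = 0.500

ℓ'(φ) = 6/φ − 10 − 4φ. Setting this to zero and multiplying by φ: 4φ² + 10φ − 6 = 0.
φ = (−10 + √(10² + 4·4·6)) / (2·4) = (−10 + √196) / 8 = (−10 + 14)/8 = 1/2.
ℓ''(φ) = −6/φ² − 4 < 0, confirming a maximum.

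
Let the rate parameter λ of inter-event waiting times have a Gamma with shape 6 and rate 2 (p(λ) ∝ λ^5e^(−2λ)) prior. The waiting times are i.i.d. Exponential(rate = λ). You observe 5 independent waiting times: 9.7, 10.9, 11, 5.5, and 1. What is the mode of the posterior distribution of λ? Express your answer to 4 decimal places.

λ̂_MAP = 0.2494

The Exponential(rate=λ) likelihood is ∝ λ^n e^(−λΣtᵢ). Here n = 5 and Σtᵢ = 9.7 + 10.9 + 11 + 5.5 + 1 = 38.1.
Posterior ∝ λ^5e^(−2λ) · λ^5e^(−38.1λ) = λ^10e^(−40.1λ), i.e. Gamma(11, 40.1).
Mode = (a−1)/b = 10/40.1 ≈ 0.2494.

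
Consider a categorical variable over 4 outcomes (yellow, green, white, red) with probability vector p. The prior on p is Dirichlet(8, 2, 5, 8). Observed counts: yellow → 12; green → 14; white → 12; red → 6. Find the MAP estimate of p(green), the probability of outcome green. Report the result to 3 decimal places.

MAP estimate of p(green) = 0.238

The posterior is Dirichlet(αᵢ + nᵢ) = Dirichlet(20, 16, 17, 14).
For a Dirichlet(a₁,…,a_K) with all aᵢ > 1, the mode has j-th component (aⱼ − 1)/(Σaᵢ − K).
Here Σaᵢ = 67 and K = 4, so p(green) = (16 − 1)/(67 − 4) = 15/63 ≈ 0.238.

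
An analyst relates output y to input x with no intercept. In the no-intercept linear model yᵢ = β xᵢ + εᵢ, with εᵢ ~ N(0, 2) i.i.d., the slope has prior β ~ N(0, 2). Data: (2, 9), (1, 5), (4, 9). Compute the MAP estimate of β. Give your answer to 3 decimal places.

β̂_MAP = 2.682

log p(β | y) = −Σ(yᵢ − βxᵢ)²/(2·2) − β²/(2·2) + const.
Setting the derivative to zero: Σxᵢ(yᵢ − βxᵢ)/2 − β/2 = 0, so β = Σxᵢyᵢ / (Σxᵢ² + σ²/τ²).
Σxᵢyᵢ = 2·9 + 1·5 + 4·9 = 59; Σxᵢ² = 21; σ²/τ² = 1.
β̂_MAP = 59 / (21 + 1) = 59/22 ≈ 2.682.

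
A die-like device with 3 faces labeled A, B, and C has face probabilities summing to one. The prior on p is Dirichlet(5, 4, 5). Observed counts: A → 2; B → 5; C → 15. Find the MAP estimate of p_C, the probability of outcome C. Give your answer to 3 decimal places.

The posterior is Dirichlet(αᵢ + nᵢ) = Dirichlet(7, 9, 20).
For a Dirichlet(a₁,…,a_K) with all aᵢ > 1, the mode has j-th component (aⱼ − 1)/(Σaᵢ − K).
Here Σaᵢ = 36 and K = 3, so p_C = (20 − 1)/(36 − 3) = 19/33 ≈ 0.576.

MAP estimate of p_C = 0.576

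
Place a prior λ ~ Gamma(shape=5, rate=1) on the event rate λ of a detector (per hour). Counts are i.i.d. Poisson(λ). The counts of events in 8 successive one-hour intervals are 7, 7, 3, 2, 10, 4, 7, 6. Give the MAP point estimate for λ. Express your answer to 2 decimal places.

λ̂_MAP = 5.56

Σxᵢ = 7+7+3+2+10+4+7+6 = 46, with n = 8.
Posterior ∝ λ^4e^(−1λ) · λ^46e^(−8λ) = λ^50e^(−9λ), i.e. Gamma(shape=51, rate=9).
The mode of a Gamma(a, b) with a ≥ 1 (shape–rate) is (a−1)/b = 50/9 ≈ 5.56.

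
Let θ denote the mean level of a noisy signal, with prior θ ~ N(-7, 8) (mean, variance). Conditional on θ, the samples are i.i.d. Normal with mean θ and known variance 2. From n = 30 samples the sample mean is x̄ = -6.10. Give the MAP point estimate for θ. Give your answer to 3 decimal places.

θ̂_MAP = -6.107

n = 30, x̄ = -6.10.
For a Normal prior and Normal likelihood with known variance, the posterior is Normal; its mode equals its mean, the precision-weighted average.
Prior precision 1/σ₀² = 1/8 = 0.125; data precision n/σ² = 30/2 = 15.
θ̂ = (0.125·(-7) + 15·(-6.1)) / (0.125 + 15) = (-92.375)/15.125 = -739/121 ≈ -6.107.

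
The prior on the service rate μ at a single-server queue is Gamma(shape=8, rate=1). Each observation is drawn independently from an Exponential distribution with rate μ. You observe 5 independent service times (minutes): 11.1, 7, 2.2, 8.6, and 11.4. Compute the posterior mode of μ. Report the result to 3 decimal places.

μ̂_MAP = 0.291

The Exponential(rate=μ) likelihood is ∝ μ^n e^(−μΣtᵢ). Here n = 5 and Σtᵢ = 11.1 + 7 + 2.2 + 8.6 + 11.4 = 40.3.
Posterior ∝ μ^7e^(−1μ) · μ^5e^(−40.3μ) = μ^12e^(−41.3μ), i.e. Gamma(13, 41.3).
Mode = (a−1)/b = 12/41.3 ≈ 0.291.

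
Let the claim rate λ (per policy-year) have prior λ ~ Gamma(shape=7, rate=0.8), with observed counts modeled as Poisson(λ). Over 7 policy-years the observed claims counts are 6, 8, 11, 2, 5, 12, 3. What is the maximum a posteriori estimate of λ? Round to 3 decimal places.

λ̂_MAP = 6.795

Σxᵢ = 6+8+11+2+5+12+3 = 47, with n = 7.
Posterior ∝ λ^6e^(−0.8λ) · λ^47e^(−7λ) = λ^53e^(−7.8λ), i.e. Gamma(shape=54, rate=7.8).
The mode of a Gamma(a, b) with a ≥ 1 (shape–rate) is (a−1)/b = 53/7.8 ≈ 6.795.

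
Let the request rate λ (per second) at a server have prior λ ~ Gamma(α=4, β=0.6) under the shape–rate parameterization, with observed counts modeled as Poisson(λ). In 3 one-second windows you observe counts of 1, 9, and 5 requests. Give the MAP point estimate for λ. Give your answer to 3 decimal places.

Σxᵢ = 1+9+5 = 15, with n = 3.
Posterior ∝ λ^3e^(−0.6λ) · λ^15e^(−3λ) = λ^18e^(−3.6λ), i.e. Gamma(shape=19, rate=3.6).
The mode of a Gamma(a, b) with a ≥ 1 (shape–rate) is (a−1)/b = 18/3.6 ≈ 5.000.

λ̂_MAP = 5.000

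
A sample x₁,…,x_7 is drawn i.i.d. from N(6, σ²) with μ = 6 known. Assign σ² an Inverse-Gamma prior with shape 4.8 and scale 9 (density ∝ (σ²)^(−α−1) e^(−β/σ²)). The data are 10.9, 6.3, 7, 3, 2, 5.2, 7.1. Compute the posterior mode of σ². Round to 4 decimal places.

Sum of squared deviations about the known mean: SS = (10.9−6)² + (6.3−6)² + (7−6)² + (3−6)² + (2−6)² + (5.2−6)² + (7.1−6)² = 51.95.
The Normal likelihood contributes (σ²)^(−n/2) exp(−SS/(2σ²)), so the posterior is Inverse-Gamma(α + n/2, β + SS/2) = Inverse-Gamma(8.3, 34.975).
The mode of Inverse-Gamma(a, b) is b/(a+1) = 34.975/9.3 ≈ 3.7608.

σ̂²_MAP = 3.7608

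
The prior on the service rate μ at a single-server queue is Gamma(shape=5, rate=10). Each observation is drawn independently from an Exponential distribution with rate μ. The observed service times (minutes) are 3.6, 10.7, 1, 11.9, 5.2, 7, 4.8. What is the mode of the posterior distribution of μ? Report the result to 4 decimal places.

μ̂_MAP = 0.2030

The Exponential(rate=μ) likelihood is ∝ μ^n e^(−μΣtᵢ). Here n = 7 and Σtᵢ = 3.6 + 10.7 + 1 + 11.9 + 5.2 + 7 + 4.8 = 44.2.
Posterior ∝ μ^4e^(−10μ) · μ^7e^(−44.2μ) = μ^11e^(−54.2μ), i.e. Gamma(12, 54.2).
Mode = (a−1)/b = 11/54.2 ≈ 0.2030.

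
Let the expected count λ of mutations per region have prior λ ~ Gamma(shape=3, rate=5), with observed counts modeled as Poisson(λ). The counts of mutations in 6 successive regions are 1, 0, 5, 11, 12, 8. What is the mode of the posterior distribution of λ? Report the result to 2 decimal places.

Σxᵢ = 1+0+5+11+12+8 = 37, with n = 6.
Posterior ∝ λ^2e^(−5λ) · λ^37e^(−6λ) = λ^39e^(−11λ), i.e. Gamma(shape=40, rate=11).
The mode of a Gamma(a, b) with a ≥ 1 (shape–rate) is (a−1)/b = 39/11 ≈ 3.55.

λ̂_MAP = 3.55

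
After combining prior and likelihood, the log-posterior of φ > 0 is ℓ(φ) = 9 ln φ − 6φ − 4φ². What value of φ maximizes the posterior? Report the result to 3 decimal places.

φ̂_MAP = 0.750

ℓ'(φ) = 9/φ − 6 − 8φ. Setting this to zero and multiplying by φ: 8φ² + 6φ − 9 = 0.
φ = (−6 + √(6² + 4·8·9)) / (2·8) = (−6 + √324) / 16 = (−6 + 18)/16 = 3/4.
ℓ''(φ) = −9/φ² − 8 < 0, confirming a maximum.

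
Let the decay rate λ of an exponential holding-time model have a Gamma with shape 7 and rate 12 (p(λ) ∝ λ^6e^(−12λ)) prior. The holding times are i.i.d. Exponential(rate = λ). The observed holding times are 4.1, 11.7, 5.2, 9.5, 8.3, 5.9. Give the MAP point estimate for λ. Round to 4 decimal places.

λ̂_MAP = 0.2116

The Exponential(rate=λ) likelihood is ∝ λ^n e^(−λΣtᵢ). Here n = 6 and Σtᵢ = 4.1 + 11.7 + 5.2 + 9.5 + 8.3 + 5.9 = 44.7.
Posterior ∝ λ^6e^(−12λ) · λ^6e^(−44.7λ) = λ^12e^(−56.7λ), i.e. Gamma(13, 56.7).
Mode = (a−1)/b = 12/56.7 ≈ 0.2116.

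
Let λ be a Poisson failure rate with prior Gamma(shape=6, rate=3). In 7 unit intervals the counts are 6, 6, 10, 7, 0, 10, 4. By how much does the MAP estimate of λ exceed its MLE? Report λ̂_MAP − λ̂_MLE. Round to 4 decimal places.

MAP − MLE = -1.3429

Σxᵢ = 43. Posterior is Gamma(49, 10); MAP = (49−1)/10 = 48/10 ≈ 4.80000.
MLE = x̄ = 43/7 ≈ 6.14286.
Difference = 48/10 − 43/7 = -47/35 ≈ -1.3429.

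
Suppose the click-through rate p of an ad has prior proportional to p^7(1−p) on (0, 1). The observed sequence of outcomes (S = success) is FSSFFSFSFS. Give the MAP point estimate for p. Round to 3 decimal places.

The prior density ∝ p^7(1−p)^1 is the kernel of Beta(8, 2).
Data: 5 successes in 10 trials (from the sequence). The binomial likelihood contributes p^5(1−p)^5, so the posterior is Beta(8+5, 2+5) = Beta(13, 7).
For Beta(a, b) with a, b > 1 the mode is (a−1)/(a+b−2) = 12/18 ≈ 0.667.

p̂_MAP = 0.667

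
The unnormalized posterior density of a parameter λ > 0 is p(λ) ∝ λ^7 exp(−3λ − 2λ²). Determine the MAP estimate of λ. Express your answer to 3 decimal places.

λ̂_MAP = 1.000

ℓ'(λ) = 7/λ − 3 − 4λ. Setting this to zero and multiplying by λ: 4λ² + 3λ − 7 = 0.
λ = (−3 + √(3² + 4·4·7)) / (2·4) = (−3 + √121) / 8 = (−3 + 11)/8 = 1.
ℓ''(λ) = −7/λ² − 4 < 0, confirming a maximum.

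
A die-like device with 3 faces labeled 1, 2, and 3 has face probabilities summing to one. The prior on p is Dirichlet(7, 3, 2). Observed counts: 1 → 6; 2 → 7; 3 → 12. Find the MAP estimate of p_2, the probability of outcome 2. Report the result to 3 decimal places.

The posterior is Dirichlet(αᵢ + nᵢ) = Dirichlet(13, 10, 14).
For a Dirichlet(a₁,…,a_K) with all aᵢ > 1, the mode has j-th component (aⱼ − 1)/(Σaᵢ − K).
Here Σaᵢ = 37 and K = 3, so p_2 = (10 − 1)/(37 − 3) = 9/34 ≈ 0.265.

MAP estimate: 0.265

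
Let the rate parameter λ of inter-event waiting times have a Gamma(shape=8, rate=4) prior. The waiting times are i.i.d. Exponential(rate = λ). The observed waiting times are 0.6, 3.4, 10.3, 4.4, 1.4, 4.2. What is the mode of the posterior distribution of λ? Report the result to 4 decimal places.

The Exponential(rate=λ) likelihood is ∝ λ^n e^(−λΣtᵢ). Here n = 6 and Σtᵢ = 0.6 + 3.4 + 10.3 + 4.4 + 1.4 + 4.2 = 24.3.
Posterior ∝ λ^7e^(−4λ) · λ^6e^(−24.3λ) = λ^13e^(−28.3λ), i.e. Gamma(14, 28.3).
Mode = (a−1)/b = 13/28.3 ≈ 0.4594.

λ̂_MAP = 0.4594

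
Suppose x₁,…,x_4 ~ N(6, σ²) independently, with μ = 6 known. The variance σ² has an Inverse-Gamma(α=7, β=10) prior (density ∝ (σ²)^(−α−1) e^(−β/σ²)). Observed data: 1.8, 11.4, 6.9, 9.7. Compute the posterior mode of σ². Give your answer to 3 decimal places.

σ̂²_MAP = 4.065

Sum of squared deviations about the known mean: SS = (1.8−6)² + (11.4−6)² + (6.9−6)² + (9.7−6)² = 61.3.
The Normal likelihood contributes (σ²)^(−n/2) exp(−SS/(2σ²)), so the posterior is Inverse-Gamma(α + n/2, β + SS/2) = Inverse-Gamma(9, 40.65).
The mode of Inverse-Gamma(a, b) is b/(a+1) = 40.65/10 ≈ 4.065.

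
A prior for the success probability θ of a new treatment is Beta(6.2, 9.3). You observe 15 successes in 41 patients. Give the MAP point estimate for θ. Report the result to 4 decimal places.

θ̂_MAP = 0.3706

Prior: Beta(6.2, 9.3).
Data: 15 successes in 41 trials. The binomial likelihood contributes θ^15(1−θ)^26, so the posterior is Beta(6.2+15, 9.3+26) = Beta(21.2, 35.3).
For Beta(a, b) with a, b > 1 the mode is (a−1)/(a+b−2) = 20.2/54.5 ≈ 0.3706.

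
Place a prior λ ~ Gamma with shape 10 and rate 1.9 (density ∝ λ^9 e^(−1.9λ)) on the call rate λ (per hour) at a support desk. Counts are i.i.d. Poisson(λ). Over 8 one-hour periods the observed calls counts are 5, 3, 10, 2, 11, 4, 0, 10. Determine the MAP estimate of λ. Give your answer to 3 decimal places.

Σxᵢ = 5+3+10+2+11+4+0+10 = 45, with n = 8.
Posterior ∝ λ^9e^(−1.9λ) · λ^45e^(−8λ) = λ^54e^(−9.9λ), i.e. Gamma(shape=55, rate=9.9).
The mode of a Gamma(a, b) with a ≥ 1 (shape–rate) is (a−1)/b = 54/9.9 ≈ 5.455.

λ̂_MAP = 5.455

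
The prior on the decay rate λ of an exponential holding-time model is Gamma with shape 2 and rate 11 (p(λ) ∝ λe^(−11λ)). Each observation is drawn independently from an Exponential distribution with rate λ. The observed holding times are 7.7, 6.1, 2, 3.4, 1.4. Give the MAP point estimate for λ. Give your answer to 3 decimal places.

The Exponential(rate=λ) likelihood is ∝ λ^n e^(−λΣtᵢ). Here n = 5 and Σtᵢ = 7.7 + 6.1 + 2 + 3.4 + 1.4 = 20.6.
Posterior ∝ λe^(−11λ) · λ^5e^(−20.6λ) = λ^6e^(−31.6λ), i.e. Gamma(7, 31.6).
Mode = (a−1)/b = 6/31.6 ≈ 0.190.

λ̂_MAP = 0.190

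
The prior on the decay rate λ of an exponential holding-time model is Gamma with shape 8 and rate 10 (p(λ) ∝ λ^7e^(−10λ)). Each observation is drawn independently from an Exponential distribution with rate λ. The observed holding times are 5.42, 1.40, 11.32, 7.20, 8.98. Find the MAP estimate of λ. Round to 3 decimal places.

The Exponential(rate=λ) likelihood is ∝ λ^n e^(−λΣtᵢ). Here n = 5 and Σtᵢ = 5.42 + 1.40 + 11.32 + 7.20 + 8.98 = 34.32.
Posterior ∝ λ^7e^(−10λ) · λ^5e^(−34.32λ) = λ^12e^(−44.32λ), i.e. Gamma(13, 44.32).
Mode = (a−1)/b = 12/44.32 ≈ 0.271.

λ̂_MAP = 0.271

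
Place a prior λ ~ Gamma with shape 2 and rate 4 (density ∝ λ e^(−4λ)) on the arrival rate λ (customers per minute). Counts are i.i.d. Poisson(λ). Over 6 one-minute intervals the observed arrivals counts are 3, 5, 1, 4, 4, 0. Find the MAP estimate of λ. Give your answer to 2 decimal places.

Σxᵢ = 3+5+1+4+4+0 = 17, with n = 6.
Posterior ∝ λe^(−4λ) · λ^17e^(−6λ) = λ^18e^(−10λ), i.e. Gamma(shape=19, rate=10).
The mode of a Gamma(a, b) with a ≥ 1 (shape–rate) is (a−1)/b = 18/10 ≈ 1.80.

λ̂_MAP = 1.80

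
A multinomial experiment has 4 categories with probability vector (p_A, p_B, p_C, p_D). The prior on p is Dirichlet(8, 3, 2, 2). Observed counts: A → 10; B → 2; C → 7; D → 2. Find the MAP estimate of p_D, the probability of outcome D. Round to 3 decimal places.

The posterior is Dirichlet(αᵢ + nᵢ) = Dirichlet(18, 5, 9, 4).
For a Dirichlet(a₁,…,a_K) with all aᵢ > 1, the mode has j-th component (aⱼ − 1)/(Σaᵢ − K).
Here Σaᵢ = 36 and K = 4, so p_D = (4 − 1)/(36 − 4) = 3/32 ≈ 0.094.

MAP estimate of p_D = 0.094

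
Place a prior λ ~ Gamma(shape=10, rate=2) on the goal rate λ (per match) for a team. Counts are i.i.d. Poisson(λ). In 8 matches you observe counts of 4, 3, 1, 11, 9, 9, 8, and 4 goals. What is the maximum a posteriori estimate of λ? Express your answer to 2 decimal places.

λ̂_MAP = 5.80

Σxᵢ = 4+3+1+11+9+9+8+4 = 49, with n = 8.
Posterior ∝ λ^9e^(−2λ) · λ^49e^(−8λ) = λ^58e^(−10λ), i.e. Gamma(shape=59, rate=10).
The mode of a Gamma(a, b) with a ≥ 1 (shape–rate) is (a−1)/b = 58/10 ≈ 5.80.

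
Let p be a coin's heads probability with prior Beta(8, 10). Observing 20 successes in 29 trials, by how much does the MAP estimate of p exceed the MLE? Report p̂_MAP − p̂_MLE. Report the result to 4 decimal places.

Posterior is Beta(28, 19); MAP = (28−1)/(47−2) = 27/45 ≈ 0.60000.
MLE ignores the prior: p̂_MLE = k/n = 20/29 ≈ 0.68966.
Difference = 27/45 − 20/29 = -13/145 ≈ -0.0897.

MAP − MLE = -0.0897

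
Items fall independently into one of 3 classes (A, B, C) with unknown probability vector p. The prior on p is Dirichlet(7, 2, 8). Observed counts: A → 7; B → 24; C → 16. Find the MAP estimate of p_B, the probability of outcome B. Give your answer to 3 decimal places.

The posterior is Dirichlet(αᵢ + nᵢ) = Dirichlet(14, 26, 24).
For a Dirichlet(a₁,…,a_K) with all aᵢ > 1, the mode has j-th component (aⱼ − 1)/(Σaᵢ − K).
Here Σaᵢ = 64 and K = 3, so p_B = (26 − 1)/(64 − 3) = 25/61 ≈ 0.410.

MAP estimate of p_B = 0.410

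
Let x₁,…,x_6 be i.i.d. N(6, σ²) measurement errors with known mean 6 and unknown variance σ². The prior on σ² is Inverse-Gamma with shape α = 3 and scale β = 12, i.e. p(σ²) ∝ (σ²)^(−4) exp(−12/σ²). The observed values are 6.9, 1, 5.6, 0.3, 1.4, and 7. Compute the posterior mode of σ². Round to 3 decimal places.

σ̂²_MAP = 7.473

Sum of squared deviations about the known mean: SS = (6.9−6)² + (1−6)² + (5.6−6)² + (0.3−6)² + (1.4−6)² + (7−6)² = 80.62.
The Normal likelihood contributes (σ²)^(−n/2) exp(−SS/(2σ²)), so the posterior is Inverse-Gamma(α + n/2, β + SS/2) = Inverse-Gamma(6, 52.31).
The mode of Inverse-Gamma(a, b) is b/(a+1) = 52.31/7 ≈ 7.473.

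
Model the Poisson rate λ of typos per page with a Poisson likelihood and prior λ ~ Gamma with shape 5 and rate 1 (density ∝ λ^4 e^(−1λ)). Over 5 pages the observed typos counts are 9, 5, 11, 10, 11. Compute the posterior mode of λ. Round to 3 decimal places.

Σxᵢ = 9+5+11+10+11 = 46, with n = 5.
Posterior ∝ λ^4e^(−1λ) · λ^46e^(−5λ) = λ^50e^(−6λ), i.e. Gamma(shape=51, rate=6).
The mode of a Gamma(a, b) with a ≥ 1 (shape–rate) is (a−1)/b = 50/6 ≈ 8.333.

λ̂_MAP = 8.333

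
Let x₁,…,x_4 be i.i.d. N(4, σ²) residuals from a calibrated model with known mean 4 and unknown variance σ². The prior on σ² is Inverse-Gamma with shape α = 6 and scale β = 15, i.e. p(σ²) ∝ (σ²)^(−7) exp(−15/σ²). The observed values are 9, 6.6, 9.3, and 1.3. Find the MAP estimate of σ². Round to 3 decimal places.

σ̂²_MAP = 5.397

Sum of squared deviations about the known mean: SS = (9−4)² + (6.6−4)² + (9.3−4)² + (1.3−4)² = 67.14.
The Normal likelihood contributes (σ²)^(−n/2) exp(−SS/(2σ²)), so the posterior is Inverse-Gamma(α + n/2, β + SS/2) = Inverse-Gamma(8, 48.57).
The mode of Inverse-Gamma(a, b) is b/(a+1) = 48.57/9 ≈ 5.397.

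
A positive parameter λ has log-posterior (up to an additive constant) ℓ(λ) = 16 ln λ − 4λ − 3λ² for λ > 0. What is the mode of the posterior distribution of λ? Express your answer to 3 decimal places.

ℓ'(λ) = 16/λ − 4 − 6λ. Setting this to zero and multiplying by λ: 6λ² + 4λ − 16 = 0.
λ = (−4 + √(4² + 4·6·16)) / (2·6) = (−4 + √400) / 12 = (−4 + 20)/12 = 4/3.
ℓ''(λ) = −16/λ² − 6 < 0, confirming a maximum.

λ̂_MAP = 1.333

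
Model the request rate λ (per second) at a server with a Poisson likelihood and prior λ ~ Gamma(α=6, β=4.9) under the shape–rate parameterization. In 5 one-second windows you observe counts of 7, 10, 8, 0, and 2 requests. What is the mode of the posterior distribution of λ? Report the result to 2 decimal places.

λ̂_MAP = 3.23

Σxᵢ = 7+10+8+0+2 = 27, with n = 5.
Posterior ∝ λ^5e^(−4.9λ) · λ^27e^(−5λ) = λ^32e^(−9.9λ), i.e. Gamma(shape=33, rate=9.9).
The mode of a Gamma(a, b) with a ≥ 1 (shape–rate) is (a−1)/b = 32/9.9 ≈ 3.23.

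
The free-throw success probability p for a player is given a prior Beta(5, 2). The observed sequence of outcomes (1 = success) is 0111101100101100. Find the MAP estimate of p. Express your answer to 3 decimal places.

p̂_MAP = 0.619

Prior: Beta(5, 2).
Data: 9 successes in 16 trials (from the sequence). The binomial likelihood contributes p^9(1−p)^7, so the posterior is Beta(5+9, 2+7) = Beta(14, 9).
For Beta(a, b) with a, b > 1 the mode is (a−1)/(a+b−2) = 13/21 ≈ 0.619.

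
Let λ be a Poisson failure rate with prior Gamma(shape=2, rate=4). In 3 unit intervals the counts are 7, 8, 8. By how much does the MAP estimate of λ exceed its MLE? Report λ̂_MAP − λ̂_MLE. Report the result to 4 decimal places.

Σxᵢ = 23. Posterior is Gamma(25, 7); MAP = (25−1)/7 = 24/7 ≈ 3.42857.
MLE = x̄ = 23/3 ≈ 7.66667.
Difference = 24/7 − 23/3 = -89/21 ≈ -4.2381.

MAP − MLE = -4.2381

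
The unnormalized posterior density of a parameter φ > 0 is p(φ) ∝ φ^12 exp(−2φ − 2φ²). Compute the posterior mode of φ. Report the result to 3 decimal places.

ℓ'(φ) = 12/φ − 2 − 4φ. Setting this to zero and multiplying by φ: 4φ² + 2φ − 12 = 0.
φ = (−2 + √(2² + 4·4·12)) / (2·4) = (−2 + √196) / 8 = (−2 + 14)/8 = 3/2.
ℓ''(φ) = −12/φ² − 4 < 0, confirming a maximum.

φ̂_MAP = 1.500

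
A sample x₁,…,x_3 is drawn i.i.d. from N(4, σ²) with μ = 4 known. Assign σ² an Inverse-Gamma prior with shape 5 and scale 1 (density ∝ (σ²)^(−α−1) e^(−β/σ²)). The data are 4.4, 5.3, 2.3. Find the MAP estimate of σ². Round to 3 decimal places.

Sum of squared deviations about the known mean: SS = (4.4−4)² + (5.3−4)² + (2.3−4)² = 4.74.
The Normal likelihood contributes (σ²)^(−n/2) exp(−SS/(2σ²)), so the posterior is Inverse-Gamma(α + n/2, β + SS/2) = Inverse-Gamma(6.5, 3.37).
The mode of Inverse-Gamma(a, b) is b/(a+1) = 3.37/7.5 ≈ 0.449.

σ̂²_MAP = 0.449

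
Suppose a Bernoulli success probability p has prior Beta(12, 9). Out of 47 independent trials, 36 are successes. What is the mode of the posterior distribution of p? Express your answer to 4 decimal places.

Prior: Beta(12, 9).
Data: 36 successes in 47 trials. The binomial likelihood contributes p^36(1−p)^11, so the posterior is Beta(12+36, 9+11) = Beta(48, 20).
For Beta(a, b) with a, b > 1 the mode is (a−1)/(a+b−2) = 47/66 ≈ 0.7121.

p̂_MAP = 0.7121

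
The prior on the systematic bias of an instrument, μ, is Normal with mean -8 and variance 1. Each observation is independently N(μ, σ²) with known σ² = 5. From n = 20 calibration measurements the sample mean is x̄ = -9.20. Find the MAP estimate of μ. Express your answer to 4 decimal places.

μ̂_MAP = -8.9600

n = 20, x̄ = -9.20.
For a Normal prior and Normal likelihood with known variance, the posterior is Normal; its mode equals its mean, the precision-weighted average.
Prior precision 1/σ₀² = 1/1 = 1; data precision n/σ² = 20/5 = 4.
μ̂ = (1·(-8) + 4·(-9.2)) / (1 + 4) = (-44.8)/5 = -8.9600.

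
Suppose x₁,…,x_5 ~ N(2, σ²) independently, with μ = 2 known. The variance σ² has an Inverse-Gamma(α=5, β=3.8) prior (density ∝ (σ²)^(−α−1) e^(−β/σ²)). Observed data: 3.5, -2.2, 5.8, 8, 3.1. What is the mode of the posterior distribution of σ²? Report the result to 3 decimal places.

Sum of squared deviations about the known mean: SS = (3.5−2)² + (-2.2−2)² + (5.8−2)² + (8−2)² + (3.1−2)² = 71.54.
The Normal likelihood contributes (σ²)^(−n/2) exp(−SS/(2σ²)), so the posterior is Inverse-Gamma(α + n/2, β + SS/2) = Inverse-Gamma(7.5, 39.57).
The mode of Inverse-Gamma(a, b) is b/(a+1) = 39.57/8.5 ≈ 4.655.

σ̂²_MAP = 4.655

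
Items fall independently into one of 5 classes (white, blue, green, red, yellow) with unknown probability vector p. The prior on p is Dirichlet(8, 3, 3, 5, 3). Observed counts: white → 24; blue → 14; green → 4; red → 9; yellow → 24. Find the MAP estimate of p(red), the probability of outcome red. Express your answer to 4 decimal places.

The posterior is Dirichlet(αᵢ + nᵢ) = Dirichlet(32, 17, 7, 14, 27).
For a Dirichlet(a₁,…,a_K) with all aᵢ > 1, the mode has j-th component (aⱼ − 1)/(Σaᵢ − K).
Here Σaᵢ = 97 and K = 5, so p(red) = (14 − 1)/(97 − 5) = 13/92 ≈ 0.1413.

MAP estimate of p(red) = 0.1413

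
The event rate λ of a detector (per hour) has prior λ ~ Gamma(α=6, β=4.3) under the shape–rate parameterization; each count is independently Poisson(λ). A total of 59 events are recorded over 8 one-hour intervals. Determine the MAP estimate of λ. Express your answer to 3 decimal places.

Σxᵢ = 59, n = 8.
Posterior ∝ λ^5e^(−4.3λ) · λ^59e^(−8λ) = λ^64e^(−12.3λ), i.e. Gamma(shape=65, rate=12.3).
The mode of a Gamma(a, b) with a ≥ 1 (shape–rate) is (a−1)/b = 64/12.3 ≈ 5.203.

λ̂_MAP = 5.203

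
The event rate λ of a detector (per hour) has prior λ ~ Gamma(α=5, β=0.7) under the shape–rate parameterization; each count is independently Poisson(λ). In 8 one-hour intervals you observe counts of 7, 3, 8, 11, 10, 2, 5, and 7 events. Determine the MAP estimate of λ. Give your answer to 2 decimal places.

λ̂_MAP = 6.55

Σxᵢ = 7+3+8+11+10+2+5+7 = 53, with n = 8.
Posterior ∝ λ^4e^(−0.7λ) · λ^53e^(−8λ) = λ^57e^(−8.7λ), i.e. Gamma(shape=58, rate=8.7).
The mode of a Gamma(a, b) with a ≥ 1 (shape–rate) is (a−1)/b = 57/8.7 ≈ 6.55.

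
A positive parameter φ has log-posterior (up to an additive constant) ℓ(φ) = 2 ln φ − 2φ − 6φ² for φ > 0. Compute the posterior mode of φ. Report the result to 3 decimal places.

φ̂_MAP = 0.333

ℓ'(φ) = 2/φ − 2 − 12φ. Setting this to zero and multiplying by φ: 12φ² + 2φ − 2 = 0.
φ = (−2 + √(2² + 4·12·2)) / (2·12) = (−2 + √100) / 24 = (−2 + 10)/24 = 1/3.
ℓ''(φ) = −2/φ² − 12 < 0, confirming a maximum.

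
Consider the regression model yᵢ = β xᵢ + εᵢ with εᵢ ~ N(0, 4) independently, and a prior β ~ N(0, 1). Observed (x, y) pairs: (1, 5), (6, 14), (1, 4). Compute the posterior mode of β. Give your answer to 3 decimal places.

log p(β | y) = −Σ(yᵢ − βxᵢ)²/(2·4) − β²/(2·1) + const.
Setting the derivative to zero: Σxᵢ(yᵢ − βxᵢ)/4 − β/1 = 0, so β = Σxᵢyᵢ / (Σxᵢ² + σ²/τ²).
Σxᵢyᵢ = 1·5 + 6·14 + 1·4 = 93; Σxᵢ² = 38; σ²/τ² = 4.
β̂_MAP = 93 / (38 + 4) = 93/42 ≈ 2.214.

β̂_MAP = 2.214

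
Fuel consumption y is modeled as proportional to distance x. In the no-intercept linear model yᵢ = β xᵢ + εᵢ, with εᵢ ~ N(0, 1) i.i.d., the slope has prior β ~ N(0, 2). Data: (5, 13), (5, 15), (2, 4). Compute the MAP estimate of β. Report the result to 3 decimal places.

log p(β | y) = −Σ(yᵢ − βxᵢ)²/(2·1) − β²/(2·2) + const.
Setting the derivative to zero: Σxᵢ(yᵢ − βxᵢ)/1 − β/2 = 0, so β = Σxᵢyᵢ / (Σxᵢ² + σ²/τ²).
Σxᵢyᵢ = 5·13 + 5·15 + 2·4 = 148; Σxᵢ² = 54; σ²/τ² = 0.5.
β̂_MAP = 148 / (54 + 0.5) = 148/54.5 ≈ 2.716.

β̂_MAP = 2.716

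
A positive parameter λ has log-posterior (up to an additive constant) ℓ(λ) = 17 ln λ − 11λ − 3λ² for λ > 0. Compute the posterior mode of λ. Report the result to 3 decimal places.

λ̂_MAP = 1.000

ℓ'(λ) = 17/λ − 11 − 6λ. Setting this to zero and multiplying by λ: 6λ² + 11λ − 17 = 0.
λ = (−11 + √(11² + 4·6·17)) / (2·6) = (−11 + √529) / 12 = (−11 + 23)/12 = 1.
ℓ''(λ) = −17/λ² − 6 < 0, confirming a maximum.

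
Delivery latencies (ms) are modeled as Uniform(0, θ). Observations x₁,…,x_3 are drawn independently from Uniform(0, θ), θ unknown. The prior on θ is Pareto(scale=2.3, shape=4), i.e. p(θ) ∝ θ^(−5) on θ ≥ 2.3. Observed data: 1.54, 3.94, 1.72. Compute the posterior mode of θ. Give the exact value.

The Uniform(0, θ) likelihood is θ^(−n) for θ ≥ max(xᵢ), zero otherwise. Here max(xᵢ) = 3.94.
Posterior ∝ θ^(−5) · θ^(−3) = θ^(−8) on θ ≥ max(2.3, 3.94) = 3.94.
This density is strictly decreasing in θ, so the posterior mode lies at the lower boundary of the support.

θ̂_MAP = 3.94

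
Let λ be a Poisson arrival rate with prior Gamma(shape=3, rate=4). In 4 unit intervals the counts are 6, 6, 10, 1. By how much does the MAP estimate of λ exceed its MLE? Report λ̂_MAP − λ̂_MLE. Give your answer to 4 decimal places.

Σxᵢ = 23. Posterior is Gamma(26, 8); MAP = (26−1)/8 = 25/8 ≈ 3.12500.
MLE = x̄ = 23/4 ≈ 5.75000.
Difference = 25/8 − 23/4 = -21/8 ≈ -2.6250.

MAP − MLE = -2.6250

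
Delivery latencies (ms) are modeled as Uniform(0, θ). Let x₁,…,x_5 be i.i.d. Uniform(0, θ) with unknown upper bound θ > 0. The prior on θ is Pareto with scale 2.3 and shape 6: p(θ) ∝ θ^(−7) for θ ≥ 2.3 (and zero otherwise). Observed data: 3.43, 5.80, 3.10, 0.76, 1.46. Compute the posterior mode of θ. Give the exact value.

θ̂_MAP = 5.80

The Uniform(0, θ) likelihood is θ^(−n) for θ ≥ max(xᵢ), zero otherwise. Here max(xᵢ) = 5.80.
Posterior ∝ θ^(−7) · θ^(−5) = θ^(−12) on θ ≥ max(2.3, 5.80) = 5.80.
This density is strictly decreasing in θ, so the posterior mode lies at the lower boundary of the support.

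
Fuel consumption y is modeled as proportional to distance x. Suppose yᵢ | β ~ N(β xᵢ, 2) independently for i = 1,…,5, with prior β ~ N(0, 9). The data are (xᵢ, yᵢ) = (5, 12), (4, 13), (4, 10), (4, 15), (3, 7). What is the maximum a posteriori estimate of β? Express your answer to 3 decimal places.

β̂_MAP = 2.834

log p(β | y) = −Σ(yᵢ − βxᵢ)²/(2·2) − β²/(2·9) + const.
Setting the derivative to zero: Σxᵢ(yᵢ − βxᵢ)/2 − β/9 = 0, so β = Σxᵢyᵢ / (Σxᵢ² + σ²/τ²).
Σxᵢyᵢ = 5·12 + 4·13 + 4·10 + 4·15 + 3·7 = 233; Σxᵢ² = 82; σ²/τ² = 2/9.
β̂_MAP = 233 / (82 + 2/9) = 233/(740/9) = 2097/740 ≈ 2.834.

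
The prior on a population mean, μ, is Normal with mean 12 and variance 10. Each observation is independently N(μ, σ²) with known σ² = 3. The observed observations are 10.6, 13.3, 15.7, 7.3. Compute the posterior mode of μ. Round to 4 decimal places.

n = 4; x̄ = (10.6 + 13.3 + 15.7 + 7.3)/4 = 46.9/4 = 11.725.
For a Normal prior and Normal likelihood with known variance, the posterior is Normal; its mode equals its mean, the precision-weighted average.
Prior precision 1/σ₀² = 1/10 = 0.1; data precision n/σ² = 4/3.
μ̂ = (0.1·12 + (4/3)·11.725) / (0.1 + 4/3) = (101/6)/(43/30) = 505/43 ≈ 11.7442.

μ̂_MAP = 11.7442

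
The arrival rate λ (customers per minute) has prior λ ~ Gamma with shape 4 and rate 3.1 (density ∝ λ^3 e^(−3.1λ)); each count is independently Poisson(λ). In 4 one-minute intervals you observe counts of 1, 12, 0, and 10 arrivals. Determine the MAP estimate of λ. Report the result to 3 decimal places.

Σxᵢ = 1+12+0+10 = 23, with n = 4.
Posterior ∝ λ^3e^(−3.1λ) · λ^23e^(−4λ) = λ^26e^(−7.1λ), i.e. Gamma(shape=27, rate=7.1).
The mode of a Gamma(a, b) with a ≥ 1 (shape–rate) is (a−1)/b = 26/7.1 ≈ 3.662.

λ̂_MAP = 3.662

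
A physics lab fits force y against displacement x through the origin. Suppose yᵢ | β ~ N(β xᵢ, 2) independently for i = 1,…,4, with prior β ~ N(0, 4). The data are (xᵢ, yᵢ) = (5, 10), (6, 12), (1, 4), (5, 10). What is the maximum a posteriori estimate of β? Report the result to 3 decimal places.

log p(β | y) = −Σ(yᵢ − βxᵢ)²/(2·2) − β²/(2·4) + const.
Setting the derivative to zero: Σxᵢ(yᵢ − βxᵢ)/2 − β/4 = 0, so β = Σxᵢyᵢ / (Σxᵢ² + σ²/τ²).
Σxᵢyᵢ = 5·10 + 6·12 + 1·4 + 5·10 = 176; Σxᵢ² = 87; σ²/τ² = 0.5.
β̂_MAP = 176 / (87 + 0.5) = 176/87.5 ≈ 2.011.

β̂_MAP = 2.011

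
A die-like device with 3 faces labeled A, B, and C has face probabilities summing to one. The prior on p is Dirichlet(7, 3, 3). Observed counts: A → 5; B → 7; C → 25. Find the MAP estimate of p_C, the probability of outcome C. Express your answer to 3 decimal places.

The posterior is Dirichlet(αᵢ + nᵢ) = Dirichlet(12, 10, 28).
For a Dirichlet(a₁,…,a_K) with all aᵢ > 1, the mode has j-th component (aⱼ − 1)/(Σaᵢ − K).
Here Σaᵢ = 50 and K = 3, so p_C = (28 − 1)/(50 − 3) = 27/47 ≈ 0.574.

MAP estimate of p_C = 0.574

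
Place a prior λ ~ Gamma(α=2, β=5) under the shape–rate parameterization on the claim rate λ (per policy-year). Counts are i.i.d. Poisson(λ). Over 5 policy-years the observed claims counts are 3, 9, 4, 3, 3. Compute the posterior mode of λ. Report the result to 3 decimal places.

Σxᵢ = 3+9+4+3+3 = 22, with n = 5.
Posterior ∝ λe^(−5λ) · λ^22e^(−5λ) = λ^23e^(−10λ), i.e. Gamma(shape=24, rate=10).
The mode of a Gamma(a, b) with a ≥ 1 (shape–rate) is (a−1)/b = 23/10 ≈ 2.300.

λ̂_MAP = 2.300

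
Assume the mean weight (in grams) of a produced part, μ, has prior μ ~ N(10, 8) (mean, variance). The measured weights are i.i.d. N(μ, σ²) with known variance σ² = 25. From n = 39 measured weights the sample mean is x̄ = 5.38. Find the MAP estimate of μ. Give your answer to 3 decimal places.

μ̂_MAP = 5.723

n = 39, x̄ = 5.38.
For a Normal prior and Normal likelihood with known variance, the posterior is Normal; its mode equals its mean, the precision-weighted average.
Prior precision 1/σ₀² = 1/8 = 0.125; data precision n/σ² = 39/25 = 1.56.
μ̂ = (0.125·10 + 1.56·5.38) / (0.125 + 1.56) = 9.6428/1.685 = 48214/8425 ≈ 5.723.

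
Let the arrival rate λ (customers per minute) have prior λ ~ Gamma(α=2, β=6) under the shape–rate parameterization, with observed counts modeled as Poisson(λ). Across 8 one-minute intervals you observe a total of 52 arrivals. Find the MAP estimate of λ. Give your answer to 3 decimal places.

Σxᵢ = 52, n = 8.
Posterior ∝ λe^(−6λ) · λ^52e^(−8λ) = λ^53e^(−14λ), i.e. Gamma(shape=54, rate=14).
The mode of a Gamma(a, b) with a ≥ 1 (shape–rate) is (a−1)/b = 53/14 ≈ 3.786.

λ̂_MAP = 3.786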